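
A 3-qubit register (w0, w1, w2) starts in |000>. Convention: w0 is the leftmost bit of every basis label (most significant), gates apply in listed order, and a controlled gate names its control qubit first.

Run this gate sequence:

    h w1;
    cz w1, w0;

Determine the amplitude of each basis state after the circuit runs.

The resulting statevector has amplitude sqrt(2)/2 on |000>, sqrt(2)/2 on |010>, and 0 on every other basis state.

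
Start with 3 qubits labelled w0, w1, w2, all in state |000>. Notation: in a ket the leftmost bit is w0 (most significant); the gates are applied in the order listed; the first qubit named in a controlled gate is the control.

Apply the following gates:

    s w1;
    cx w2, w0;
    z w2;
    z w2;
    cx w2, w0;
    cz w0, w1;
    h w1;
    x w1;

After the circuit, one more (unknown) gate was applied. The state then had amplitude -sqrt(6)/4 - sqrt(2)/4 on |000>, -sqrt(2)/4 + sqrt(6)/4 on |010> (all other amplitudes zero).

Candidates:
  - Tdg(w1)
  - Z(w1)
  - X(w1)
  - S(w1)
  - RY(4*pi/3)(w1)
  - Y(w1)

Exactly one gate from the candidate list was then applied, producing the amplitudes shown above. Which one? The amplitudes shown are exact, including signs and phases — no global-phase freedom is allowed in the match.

The applied gate was RY(4*pi/3)(w1). Key observation: steps 2-5 multiply out to the identity, so the circuit reduces to the remaining gates.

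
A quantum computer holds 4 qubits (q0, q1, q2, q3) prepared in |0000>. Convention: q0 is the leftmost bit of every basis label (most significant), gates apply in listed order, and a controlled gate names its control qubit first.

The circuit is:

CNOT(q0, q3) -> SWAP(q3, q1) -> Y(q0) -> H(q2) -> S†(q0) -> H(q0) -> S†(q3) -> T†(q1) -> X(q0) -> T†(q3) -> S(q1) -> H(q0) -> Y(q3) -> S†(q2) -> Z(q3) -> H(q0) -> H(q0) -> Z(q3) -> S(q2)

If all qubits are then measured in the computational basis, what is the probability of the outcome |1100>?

The probability of measuring |1100> is 0. Key observation: gates 14-19 undo each other exactly, leaving only the rest of the circuit to track.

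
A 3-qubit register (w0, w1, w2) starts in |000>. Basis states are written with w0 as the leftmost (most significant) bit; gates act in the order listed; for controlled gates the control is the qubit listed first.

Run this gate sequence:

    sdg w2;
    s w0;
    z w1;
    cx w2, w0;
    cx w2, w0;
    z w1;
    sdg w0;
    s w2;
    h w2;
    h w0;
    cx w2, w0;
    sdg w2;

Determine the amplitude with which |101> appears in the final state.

|101> carries amplitude -I/2 in the final state. Key observation: gates 1-8 undo each other exactly, leaving only the rest of the circuit to track.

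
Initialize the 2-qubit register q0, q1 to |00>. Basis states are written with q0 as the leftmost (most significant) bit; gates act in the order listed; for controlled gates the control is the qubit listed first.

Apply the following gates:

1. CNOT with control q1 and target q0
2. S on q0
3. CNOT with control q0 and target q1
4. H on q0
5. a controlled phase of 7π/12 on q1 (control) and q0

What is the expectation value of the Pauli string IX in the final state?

The observable IX averages to 0.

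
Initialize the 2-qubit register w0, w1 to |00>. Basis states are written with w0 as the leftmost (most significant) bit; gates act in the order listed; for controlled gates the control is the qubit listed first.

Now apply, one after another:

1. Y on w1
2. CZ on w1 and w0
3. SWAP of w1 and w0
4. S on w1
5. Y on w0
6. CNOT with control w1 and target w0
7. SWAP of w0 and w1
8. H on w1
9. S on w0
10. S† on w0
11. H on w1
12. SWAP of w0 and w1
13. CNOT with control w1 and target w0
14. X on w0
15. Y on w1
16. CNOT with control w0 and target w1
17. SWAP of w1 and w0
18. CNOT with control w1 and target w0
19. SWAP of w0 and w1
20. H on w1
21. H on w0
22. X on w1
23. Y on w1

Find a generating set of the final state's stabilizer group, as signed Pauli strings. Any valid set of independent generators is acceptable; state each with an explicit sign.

The stabilizer group can be generated by -XI, +IX, among other valid generating sets.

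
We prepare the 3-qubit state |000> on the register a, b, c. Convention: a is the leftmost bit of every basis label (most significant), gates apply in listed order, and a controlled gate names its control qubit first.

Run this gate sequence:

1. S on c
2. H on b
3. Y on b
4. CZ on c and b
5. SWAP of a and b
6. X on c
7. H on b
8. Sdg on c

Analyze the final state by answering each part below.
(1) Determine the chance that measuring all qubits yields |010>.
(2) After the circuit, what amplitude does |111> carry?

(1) Outcome |010> occurs with probability 0.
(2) The final state's coefficient on |111> equals 1/2.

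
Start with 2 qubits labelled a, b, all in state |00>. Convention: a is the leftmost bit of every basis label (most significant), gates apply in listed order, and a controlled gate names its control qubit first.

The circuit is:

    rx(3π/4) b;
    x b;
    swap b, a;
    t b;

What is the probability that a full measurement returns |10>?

The probability of measuring |10> is 1/2 - sqrt(2)/4.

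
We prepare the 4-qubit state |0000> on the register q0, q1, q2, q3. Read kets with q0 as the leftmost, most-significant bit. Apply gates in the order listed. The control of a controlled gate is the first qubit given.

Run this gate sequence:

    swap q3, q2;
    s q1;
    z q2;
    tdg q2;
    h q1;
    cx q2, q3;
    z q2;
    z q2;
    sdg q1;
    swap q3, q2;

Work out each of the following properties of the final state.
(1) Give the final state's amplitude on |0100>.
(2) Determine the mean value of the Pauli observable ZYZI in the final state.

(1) |0100> carries amplitude -sqrt(2)*I/2 in the final state.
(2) The observable ZYZI averages to -1.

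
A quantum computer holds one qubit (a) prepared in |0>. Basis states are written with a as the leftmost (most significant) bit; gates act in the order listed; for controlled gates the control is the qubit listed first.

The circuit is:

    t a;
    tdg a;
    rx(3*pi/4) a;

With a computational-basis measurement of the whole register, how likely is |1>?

Outcome |1> occurs with probability sqrt(2)/4 + 1/2.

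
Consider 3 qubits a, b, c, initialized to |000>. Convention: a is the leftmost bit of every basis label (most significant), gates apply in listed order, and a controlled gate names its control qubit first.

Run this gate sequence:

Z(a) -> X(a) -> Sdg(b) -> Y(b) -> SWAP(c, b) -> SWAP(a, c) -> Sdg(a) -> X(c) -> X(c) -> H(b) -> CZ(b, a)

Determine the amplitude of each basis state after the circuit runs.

The final amplitudes are sqrt(2)/2 on |101>, -sqrt(2)/2 on |111>, and 0 on every other basis state. Key observation: steps 8-9 multiply out to the identity, so the circuit reduces to the remaining gates.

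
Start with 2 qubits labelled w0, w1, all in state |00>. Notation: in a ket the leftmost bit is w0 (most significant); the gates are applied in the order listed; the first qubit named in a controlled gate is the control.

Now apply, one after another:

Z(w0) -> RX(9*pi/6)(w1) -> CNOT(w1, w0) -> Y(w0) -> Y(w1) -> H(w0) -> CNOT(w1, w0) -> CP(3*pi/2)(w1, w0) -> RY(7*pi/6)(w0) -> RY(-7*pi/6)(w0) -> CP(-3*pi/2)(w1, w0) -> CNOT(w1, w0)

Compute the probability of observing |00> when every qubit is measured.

A full measurement returns |00> with probability 1/4. Key observation: steps 7-12 multiply out to the identity, so the circuit reduces to the remaining gates.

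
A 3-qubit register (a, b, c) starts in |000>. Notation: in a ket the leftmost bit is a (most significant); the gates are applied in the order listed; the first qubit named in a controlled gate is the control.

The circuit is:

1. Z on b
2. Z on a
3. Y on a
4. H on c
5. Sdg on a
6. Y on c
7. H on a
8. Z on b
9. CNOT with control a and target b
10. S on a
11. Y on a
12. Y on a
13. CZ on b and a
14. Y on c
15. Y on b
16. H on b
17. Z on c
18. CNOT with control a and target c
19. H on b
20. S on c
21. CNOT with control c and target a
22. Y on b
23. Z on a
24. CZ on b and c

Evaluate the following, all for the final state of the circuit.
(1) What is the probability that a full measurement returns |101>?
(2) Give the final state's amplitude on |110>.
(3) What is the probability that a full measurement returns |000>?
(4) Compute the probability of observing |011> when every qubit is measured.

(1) The probability of measuring |101> is 1/4.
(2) |110> carries amplitude I/2 in the final state.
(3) A full measurement returns |000> with probability 1/4.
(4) A full measurement returns |011> with probability 1/4.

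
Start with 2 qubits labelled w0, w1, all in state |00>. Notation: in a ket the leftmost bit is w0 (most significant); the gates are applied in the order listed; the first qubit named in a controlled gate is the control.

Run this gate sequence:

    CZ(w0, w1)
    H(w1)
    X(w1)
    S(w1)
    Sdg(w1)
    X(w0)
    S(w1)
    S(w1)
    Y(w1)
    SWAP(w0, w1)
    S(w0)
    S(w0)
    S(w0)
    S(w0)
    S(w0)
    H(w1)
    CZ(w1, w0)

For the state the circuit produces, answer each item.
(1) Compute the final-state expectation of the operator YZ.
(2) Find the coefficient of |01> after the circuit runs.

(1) The observable YZ averages to 1.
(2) |01> carries amplitude -I/2 in the final state.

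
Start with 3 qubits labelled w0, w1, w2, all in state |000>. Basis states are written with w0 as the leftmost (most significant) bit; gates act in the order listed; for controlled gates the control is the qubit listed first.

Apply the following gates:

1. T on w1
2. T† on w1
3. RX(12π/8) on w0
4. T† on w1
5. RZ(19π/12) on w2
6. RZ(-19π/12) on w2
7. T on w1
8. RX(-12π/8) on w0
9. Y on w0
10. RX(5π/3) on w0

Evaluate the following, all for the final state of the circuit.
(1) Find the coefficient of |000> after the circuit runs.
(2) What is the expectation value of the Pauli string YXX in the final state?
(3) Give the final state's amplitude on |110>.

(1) |000> carries amplitude 1/2 in the final state.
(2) The expectation value of YXX is 0.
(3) |110> carries amplitude 0 in the final state.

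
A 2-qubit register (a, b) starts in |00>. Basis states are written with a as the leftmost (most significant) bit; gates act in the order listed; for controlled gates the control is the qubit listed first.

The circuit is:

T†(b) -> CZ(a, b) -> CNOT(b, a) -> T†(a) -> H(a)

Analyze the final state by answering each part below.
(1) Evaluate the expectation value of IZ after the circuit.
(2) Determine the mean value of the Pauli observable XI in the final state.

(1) In the final state, IZ has expectation 1.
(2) The observable XI averages to 1.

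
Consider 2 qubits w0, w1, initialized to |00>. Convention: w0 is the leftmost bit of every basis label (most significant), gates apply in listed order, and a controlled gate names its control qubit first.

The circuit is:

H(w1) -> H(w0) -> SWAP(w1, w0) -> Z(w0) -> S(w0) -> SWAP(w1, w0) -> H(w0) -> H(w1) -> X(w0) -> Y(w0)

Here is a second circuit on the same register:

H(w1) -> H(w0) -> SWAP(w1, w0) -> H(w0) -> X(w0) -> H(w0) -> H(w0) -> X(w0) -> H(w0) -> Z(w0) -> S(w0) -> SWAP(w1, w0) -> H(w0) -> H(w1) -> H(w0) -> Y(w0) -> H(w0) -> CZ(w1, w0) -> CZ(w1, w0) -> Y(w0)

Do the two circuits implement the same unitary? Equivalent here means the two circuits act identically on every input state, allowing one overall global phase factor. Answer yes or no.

No: there is an input state on which the two circuits produce genuinely different outputs (not merely differing by a phase).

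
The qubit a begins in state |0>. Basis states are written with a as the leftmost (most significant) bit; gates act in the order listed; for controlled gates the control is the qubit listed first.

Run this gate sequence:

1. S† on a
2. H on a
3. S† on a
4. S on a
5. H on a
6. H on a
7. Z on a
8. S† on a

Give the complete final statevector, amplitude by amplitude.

After the circuit, the state carries amplitude sqrt(2)/2 on |0>, sqrt(2)*I/2 on |1>. Key observation: the block from step 2 through step 5 cancels to the identity and can be dropped.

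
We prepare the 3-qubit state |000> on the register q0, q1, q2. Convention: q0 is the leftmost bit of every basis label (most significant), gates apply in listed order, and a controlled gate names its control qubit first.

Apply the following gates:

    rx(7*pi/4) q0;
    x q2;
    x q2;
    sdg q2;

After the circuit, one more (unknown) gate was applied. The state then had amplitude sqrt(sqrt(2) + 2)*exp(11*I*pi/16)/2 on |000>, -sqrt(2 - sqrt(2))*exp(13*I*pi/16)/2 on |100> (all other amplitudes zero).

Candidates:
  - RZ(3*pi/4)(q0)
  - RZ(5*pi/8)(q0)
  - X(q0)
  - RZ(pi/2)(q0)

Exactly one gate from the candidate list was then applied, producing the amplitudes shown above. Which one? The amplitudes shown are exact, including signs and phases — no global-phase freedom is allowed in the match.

The unique candidate consistent with the amplitudes is RZ(5*pi/8)(q0). Key observation: the block from step 2 through step 3 cancels to the identity and can be dropped.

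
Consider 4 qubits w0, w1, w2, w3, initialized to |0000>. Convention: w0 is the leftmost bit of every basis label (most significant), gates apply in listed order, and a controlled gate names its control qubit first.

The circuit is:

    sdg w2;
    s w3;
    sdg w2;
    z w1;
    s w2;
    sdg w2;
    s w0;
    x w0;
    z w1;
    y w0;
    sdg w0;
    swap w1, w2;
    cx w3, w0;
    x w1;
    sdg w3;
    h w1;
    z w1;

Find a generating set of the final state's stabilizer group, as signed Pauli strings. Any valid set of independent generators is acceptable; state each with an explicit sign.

One valid set of independent stabilizer generators is +IXII, +ZIII, +IIZI, +IIIZ (any independent generating set of the same group is equally correct).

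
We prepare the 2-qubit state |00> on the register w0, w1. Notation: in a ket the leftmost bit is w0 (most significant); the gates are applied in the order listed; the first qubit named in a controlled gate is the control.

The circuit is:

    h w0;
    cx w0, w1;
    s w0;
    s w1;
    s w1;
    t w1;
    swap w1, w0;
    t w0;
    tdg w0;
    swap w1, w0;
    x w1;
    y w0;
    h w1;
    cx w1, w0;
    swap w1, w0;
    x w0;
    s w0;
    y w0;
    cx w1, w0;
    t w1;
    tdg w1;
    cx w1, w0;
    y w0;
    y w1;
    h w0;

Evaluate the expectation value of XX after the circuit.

The observable XX averages to -sqrt(2)/2. Key observation: gates 18-23 undo each other exactly, leaving only the rest of the circuit to track.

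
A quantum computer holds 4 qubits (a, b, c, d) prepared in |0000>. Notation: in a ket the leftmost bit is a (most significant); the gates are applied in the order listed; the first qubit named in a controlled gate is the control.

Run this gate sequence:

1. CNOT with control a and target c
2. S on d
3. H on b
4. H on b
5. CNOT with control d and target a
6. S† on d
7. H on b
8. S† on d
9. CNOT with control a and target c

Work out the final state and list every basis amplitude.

The final amplitudes are sqrt(2)/2 on |0000>, sqrt(2)/2 on |0100>, and 0 on every other basis state.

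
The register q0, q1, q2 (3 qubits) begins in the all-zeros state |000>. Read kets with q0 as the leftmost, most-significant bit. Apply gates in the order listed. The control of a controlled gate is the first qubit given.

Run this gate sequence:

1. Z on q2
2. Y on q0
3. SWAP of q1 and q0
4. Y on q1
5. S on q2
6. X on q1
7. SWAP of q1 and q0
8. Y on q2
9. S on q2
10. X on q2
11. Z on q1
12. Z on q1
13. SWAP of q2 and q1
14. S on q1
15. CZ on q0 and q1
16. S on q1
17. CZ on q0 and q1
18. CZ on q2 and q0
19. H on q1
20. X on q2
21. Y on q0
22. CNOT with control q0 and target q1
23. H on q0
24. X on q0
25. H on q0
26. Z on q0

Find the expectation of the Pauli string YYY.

The observable YYY averages to 0.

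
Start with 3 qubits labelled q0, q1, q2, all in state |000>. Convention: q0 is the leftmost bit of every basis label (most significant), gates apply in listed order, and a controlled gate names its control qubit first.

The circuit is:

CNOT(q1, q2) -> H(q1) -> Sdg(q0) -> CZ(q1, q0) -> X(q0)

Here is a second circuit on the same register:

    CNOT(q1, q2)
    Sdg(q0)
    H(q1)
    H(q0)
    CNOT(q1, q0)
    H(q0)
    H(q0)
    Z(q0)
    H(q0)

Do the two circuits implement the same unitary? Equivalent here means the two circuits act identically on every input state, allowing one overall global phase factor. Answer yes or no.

Yes — the two circuits implement the same unitary up to a global phase.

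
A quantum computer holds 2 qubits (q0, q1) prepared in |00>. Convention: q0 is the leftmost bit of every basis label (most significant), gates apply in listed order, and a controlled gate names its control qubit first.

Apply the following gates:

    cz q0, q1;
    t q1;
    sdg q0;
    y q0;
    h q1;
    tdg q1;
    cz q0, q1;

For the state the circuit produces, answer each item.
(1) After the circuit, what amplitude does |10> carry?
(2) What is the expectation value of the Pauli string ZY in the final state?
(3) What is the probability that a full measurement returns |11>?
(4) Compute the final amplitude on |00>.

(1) |10> carries amplitude sqrt(2)*I/2 in the final state.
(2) The observable ZY averages to -sqrt(2)/2.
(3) A full measurement returns |11> with probability 1/2.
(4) The amplitude on |00> is 0.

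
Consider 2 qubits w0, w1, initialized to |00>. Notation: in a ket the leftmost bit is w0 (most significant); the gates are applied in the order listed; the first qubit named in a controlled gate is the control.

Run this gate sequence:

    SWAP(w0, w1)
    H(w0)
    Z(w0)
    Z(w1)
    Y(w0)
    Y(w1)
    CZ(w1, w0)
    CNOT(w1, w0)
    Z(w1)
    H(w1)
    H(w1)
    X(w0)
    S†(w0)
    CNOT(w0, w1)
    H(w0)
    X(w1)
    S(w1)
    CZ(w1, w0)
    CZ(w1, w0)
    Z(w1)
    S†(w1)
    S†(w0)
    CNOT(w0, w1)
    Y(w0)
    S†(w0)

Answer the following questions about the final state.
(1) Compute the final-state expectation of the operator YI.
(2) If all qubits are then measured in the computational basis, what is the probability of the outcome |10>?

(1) In the final state, YI has expectation 1.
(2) The probability of measuring |10> is 1/4.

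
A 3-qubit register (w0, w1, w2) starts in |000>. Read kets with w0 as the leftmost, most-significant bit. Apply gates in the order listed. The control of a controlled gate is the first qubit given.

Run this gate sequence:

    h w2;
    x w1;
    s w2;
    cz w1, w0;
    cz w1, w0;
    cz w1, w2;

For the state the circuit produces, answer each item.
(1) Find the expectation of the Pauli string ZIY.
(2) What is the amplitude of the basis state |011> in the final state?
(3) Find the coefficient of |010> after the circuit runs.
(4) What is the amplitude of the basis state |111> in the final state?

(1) The expectation value of ZIY is -1.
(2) The amplitude on |011> is -sqrt(2)*I/2.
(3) |010> carries amplitude sqrt(2)/2 in the final state.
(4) The amplitude on |111> is 0.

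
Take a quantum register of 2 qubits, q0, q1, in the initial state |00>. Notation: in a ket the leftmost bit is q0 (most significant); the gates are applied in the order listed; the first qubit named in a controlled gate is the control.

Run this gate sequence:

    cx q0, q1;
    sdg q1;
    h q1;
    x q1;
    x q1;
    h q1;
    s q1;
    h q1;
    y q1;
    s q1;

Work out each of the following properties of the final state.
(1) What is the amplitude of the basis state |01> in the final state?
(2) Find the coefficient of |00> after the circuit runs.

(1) The amplitude on |01> is -sqrt(2)/2. Key observation: steps 2-7 multiply out to the identity, so the circuit reduces to the remaining gates.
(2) |00> carries amplitude -sqrt(2)*I/2 in the final state.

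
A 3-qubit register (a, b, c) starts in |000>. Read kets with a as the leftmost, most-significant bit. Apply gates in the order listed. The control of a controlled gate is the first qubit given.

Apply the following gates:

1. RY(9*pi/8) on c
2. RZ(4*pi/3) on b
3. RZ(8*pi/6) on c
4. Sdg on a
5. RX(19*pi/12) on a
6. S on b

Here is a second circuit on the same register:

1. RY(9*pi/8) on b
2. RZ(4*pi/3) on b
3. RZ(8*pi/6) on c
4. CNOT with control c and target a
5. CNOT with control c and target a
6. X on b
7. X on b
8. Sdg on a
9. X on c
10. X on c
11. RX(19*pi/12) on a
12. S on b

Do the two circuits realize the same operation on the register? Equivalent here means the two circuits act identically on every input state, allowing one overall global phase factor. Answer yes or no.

No — the two circuits implement different unitaries, even allowing a global phase.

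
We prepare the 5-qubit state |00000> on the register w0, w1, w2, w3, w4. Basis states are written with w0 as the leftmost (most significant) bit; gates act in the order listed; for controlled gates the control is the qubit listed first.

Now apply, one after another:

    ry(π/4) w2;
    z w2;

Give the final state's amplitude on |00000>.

The final state's coefficient on |00000> equals sqrt(sqrt(2) + 2)/2.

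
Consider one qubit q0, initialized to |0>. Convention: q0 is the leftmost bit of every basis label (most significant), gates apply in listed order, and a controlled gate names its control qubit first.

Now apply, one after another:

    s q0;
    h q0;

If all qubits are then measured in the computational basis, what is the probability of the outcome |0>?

The probability of measuring |0> is 1/2.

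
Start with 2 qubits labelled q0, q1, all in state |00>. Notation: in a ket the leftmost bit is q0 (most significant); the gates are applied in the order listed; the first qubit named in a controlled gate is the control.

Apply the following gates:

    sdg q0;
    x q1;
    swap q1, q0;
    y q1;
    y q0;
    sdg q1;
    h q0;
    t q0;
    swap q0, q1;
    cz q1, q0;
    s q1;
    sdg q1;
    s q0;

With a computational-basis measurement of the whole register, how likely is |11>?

Outcome |11> occurs with probability 1/2.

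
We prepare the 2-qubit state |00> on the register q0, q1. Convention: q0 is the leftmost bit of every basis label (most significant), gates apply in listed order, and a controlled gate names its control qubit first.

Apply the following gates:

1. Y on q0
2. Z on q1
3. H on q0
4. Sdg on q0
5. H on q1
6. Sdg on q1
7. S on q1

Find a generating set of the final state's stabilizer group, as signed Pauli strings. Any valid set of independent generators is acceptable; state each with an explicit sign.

One valid set of independent stabilizer generators is +YI, +IX (any independent generating set of the same group is equally correct).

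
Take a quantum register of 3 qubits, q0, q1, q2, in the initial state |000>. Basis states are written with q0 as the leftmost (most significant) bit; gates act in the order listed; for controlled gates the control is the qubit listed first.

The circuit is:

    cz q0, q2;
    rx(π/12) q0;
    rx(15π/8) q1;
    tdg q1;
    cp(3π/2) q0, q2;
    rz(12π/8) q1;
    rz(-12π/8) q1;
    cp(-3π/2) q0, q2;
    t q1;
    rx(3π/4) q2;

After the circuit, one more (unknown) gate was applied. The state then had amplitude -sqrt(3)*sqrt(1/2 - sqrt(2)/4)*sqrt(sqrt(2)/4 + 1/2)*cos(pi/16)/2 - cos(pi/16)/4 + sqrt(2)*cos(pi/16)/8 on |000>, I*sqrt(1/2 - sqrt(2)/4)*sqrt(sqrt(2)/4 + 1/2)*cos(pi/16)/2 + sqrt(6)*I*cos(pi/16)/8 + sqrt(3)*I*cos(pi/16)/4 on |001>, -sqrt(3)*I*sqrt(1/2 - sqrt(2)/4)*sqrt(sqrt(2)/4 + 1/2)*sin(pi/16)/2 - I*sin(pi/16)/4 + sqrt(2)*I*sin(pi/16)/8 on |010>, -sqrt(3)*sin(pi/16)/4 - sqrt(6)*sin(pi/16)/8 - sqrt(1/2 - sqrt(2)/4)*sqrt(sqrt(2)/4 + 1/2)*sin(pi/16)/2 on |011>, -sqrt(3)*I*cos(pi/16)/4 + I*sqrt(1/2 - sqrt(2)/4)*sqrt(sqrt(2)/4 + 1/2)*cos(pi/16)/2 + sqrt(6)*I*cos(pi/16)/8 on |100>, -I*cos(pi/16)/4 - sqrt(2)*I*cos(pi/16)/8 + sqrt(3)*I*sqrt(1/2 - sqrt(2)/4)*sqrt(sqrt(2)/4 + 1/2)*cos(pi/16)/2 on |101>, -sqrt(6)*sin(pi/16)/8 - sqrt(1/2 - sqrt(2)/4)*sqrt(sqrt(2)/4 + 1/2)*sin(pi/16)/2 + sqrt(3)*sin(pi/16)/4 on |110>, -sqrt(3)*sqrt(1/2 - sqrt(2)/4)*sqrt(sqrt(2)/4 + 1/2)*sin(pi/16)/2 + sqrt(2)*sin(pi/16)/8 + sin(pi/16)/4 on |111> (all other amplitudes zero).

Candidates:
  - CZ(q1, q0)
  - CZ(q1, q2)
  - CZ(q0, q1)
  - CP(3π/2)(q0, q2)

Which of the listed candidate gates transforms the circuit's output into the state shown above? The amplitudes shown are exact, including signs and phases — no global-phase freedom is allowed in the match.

The unique candidate consistent with the amplitudes is CP(3π/2)(q0, q2). Key observation: the block from step 4 through step 9 cancels to the identity and can be dropped.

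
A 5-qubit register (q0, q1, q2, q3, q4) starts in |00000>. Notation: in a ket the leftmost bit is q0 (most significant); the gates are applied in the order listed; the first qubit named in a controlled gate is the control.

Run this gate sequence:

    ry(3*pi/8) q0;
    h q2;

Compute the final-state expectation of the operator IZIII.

In the final state, IZIII has expectation 1.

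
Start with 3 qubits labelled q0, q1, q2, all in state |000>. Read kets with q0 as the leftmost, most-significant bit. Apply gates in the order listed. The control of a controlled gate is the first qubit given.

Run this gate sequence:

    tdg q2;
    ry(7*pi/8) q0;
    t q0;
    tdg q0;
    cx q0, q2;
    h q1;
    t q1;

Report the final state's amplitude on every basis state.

The resulting statevector has amplitude sqrt(2)*sin(pi/16)/2 on |000>, 0 on |001>, sqrt(2)*exp(I*pi/4)*sin(pi/16)/2 on |010>, 0 on |011>, 0 on |100>, sqrt(2)*cos(pi/16)/2 on |101>, 0 on |110>, sqrt(2)*exp(I*pi/4)*cos(pi/16)/2 on |111>.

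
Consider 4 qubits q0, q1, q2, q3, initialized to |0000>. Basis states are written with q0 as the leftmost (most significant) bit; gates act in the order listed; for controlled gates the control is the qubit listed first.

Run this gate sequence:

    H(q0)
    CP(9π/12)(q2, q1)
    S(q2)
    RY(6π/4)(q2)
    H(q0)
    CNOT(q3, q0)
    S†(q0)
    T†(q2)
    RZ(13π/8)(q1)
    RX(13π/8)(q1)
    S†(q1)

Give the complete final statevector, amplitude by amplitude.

The resulting statevector has amplitude -sqrt(2)*exp(3*I*pi/16)*cos(3*pi/16)/2 on |0000>, -sqrt(2)*exp(15*I*pi/16)*cos(3*pi/16)/2 on |0010>, -sqrt(2)*exp(3*I*pi/16)*sin(3*pi/16)/2 on |0100>, -sqrt(2)*exp(15*I*pi/16)*sin(3*pi/16)/2 on |0110>, and 0 on every other basis state.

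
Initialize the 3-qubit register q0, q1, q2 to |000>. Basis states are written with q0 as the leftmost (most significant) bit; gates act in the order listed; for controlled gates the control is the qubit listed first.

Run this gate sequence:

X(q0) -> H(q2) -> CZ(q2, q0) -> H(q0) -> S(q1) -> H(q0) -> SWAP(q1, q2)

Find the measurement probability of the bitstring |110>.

Outcome |110> occurs with probability 1/2.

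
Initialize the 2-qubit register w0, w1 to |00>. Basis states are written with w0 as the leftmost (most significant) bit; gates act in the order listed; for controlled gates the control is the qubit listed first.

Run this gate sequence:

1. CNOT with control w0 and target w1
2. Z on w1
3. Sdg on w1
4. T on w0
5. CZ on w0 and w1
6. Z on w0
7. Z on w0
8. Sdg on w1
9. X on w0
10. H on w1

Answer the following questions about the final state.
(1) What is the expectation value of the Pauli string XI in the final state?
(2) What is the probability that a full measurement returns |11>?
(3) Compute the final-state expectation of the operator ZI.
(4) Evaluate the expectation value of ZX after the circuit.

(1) The expectation value of XI is 0.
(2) The probability of measuring |11> is 1/2.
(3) In the final state, ZI has expectation -1.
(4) The observable ZX averages to -1.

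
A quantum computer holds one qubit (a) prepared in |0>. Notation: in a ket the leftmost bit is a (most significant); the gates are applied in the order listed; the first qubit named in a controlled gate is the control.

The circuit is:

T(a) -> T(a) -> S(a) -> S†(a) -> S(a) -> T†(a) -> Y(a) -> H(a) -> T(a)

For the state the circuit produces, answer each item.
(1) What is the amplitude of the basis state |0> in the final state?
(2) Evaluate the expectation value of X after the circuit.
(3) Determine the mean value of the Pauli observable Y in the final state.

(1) The amplitude on |0> is sqrt(2)*I/2. Key observation: gates 3-4 undo each other exactly, leaving only the rest of the circuit to track.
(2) In the final state, X has expectation -sqrt(2)/2.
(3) The observable Y averages to -sqrt(2)/2.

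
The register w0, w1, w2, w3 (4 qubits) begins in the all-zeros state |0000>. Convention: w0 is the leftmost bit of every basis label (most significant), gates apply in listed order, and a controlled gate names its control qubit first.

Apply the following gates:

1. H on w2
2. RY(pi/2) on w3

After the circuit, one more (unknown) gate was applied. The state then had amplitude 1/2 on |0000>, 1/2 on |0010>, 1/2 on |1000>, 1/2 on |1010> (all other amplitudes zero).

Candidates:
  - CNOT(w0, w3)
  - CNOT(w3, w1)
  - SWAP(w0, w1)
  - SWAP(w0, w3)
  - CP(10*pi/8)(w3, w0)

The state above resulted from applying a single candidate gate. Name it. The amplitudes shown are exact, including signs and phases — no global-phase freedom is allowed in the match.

It was SWAP(w0, w3) that produced the state shown.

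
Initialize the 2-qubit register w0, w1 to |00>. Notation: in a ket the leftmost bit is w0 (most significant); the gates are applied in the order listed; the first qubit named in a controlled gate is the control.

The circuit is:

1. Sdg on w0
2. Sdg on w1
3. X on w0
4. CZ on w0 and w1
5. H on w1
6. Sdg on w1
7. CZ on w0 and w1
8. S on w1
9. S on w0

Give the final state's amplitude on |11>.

|11> carries amplitude -sqrt(2)*I/2 in the final state.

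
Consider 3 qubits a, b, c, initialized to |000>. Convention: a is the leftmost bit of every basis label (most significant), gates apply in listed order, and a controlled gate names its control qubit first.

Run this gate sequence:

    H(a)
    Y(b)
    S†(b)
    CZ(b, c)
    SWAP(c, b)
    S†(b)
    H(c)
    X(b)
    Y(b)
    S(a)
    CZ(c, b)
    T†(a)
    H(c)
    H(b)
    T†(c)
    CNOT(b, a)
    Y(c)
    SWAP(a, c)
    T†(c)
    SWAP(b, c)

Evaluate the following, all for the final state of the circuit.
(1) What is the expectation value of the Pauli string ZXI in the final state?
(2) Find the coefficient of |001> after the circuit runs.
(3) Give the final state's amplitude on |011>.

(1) In the final state, ZXI has expectation 1/2.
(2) |001> carries amplitude -1/2 in the final state.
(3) The final state's coefficient on |011> equals I/2.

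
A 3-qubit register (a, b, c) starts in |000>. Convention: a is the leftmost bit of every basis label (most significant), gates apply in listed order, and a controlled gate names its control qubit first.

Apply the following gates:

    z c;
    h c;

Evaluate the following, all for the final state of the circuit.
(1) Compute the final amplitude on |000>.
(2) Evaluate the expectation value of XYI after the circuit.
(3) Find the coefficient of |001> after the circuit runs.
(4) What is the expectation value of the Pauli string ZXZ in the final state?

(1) The final state's coefficient on |000> equals sqrt(2)/2.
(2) The expectation value of XYI is 0.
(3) |001> carries amplitude sqrt(2)/2 in the final state.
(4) The expectation value of ZXZ is 0.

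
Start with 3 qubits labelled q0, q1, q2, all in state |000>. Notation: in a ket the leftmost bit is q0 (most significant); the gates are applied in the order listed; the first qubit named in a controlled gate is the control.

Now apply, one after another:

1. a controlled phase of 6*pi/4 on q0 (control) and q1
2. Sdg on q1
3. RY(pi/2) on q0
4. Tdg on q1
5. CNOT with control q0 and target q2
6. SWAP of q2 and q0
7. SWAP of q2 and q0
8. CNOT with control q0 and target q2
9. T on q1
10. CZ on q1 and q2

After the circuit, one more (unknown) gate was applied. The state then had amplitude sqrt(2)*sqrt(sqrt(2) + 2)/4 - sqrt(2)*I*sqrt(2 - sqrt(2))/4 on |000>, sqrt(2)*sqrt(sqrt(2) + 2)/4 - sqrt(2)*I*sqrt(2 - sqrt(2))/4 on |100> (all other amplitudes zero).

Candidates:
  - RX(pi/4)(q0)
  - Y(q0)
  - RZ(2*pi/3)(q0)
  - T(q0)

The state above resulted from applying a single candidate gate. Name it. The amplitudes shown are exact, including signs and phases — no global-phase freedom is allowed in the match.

The unique candidate consistent with the amplitudes is RX(pi/4)(q0). Key observation: the block from step 4 through step 9 cancels to the identity and can be dropped.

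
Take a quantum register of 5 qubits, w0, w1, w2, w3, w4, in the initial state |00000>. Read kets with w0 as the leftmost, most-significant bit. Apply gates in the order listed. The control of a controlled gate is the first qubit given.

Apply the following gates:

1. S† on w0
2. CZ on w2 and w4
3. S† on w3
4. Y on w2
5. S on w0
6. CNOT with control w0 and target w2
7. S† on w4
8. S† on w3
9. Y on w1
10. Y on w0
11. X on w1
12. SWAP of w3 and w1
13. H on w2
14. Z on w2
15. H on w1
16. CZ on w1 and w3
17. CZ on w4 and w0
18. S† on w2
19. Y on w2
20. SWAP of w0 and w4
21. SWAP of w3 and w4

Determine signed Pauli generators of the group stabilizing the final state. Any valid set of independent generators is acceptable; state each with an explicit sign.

One valid set of independent stabilizer generators is +IXIII, -IIYII, +ZIIII, -IIIZI, +IIIIZ (any independent generating set of the same group is equally correct).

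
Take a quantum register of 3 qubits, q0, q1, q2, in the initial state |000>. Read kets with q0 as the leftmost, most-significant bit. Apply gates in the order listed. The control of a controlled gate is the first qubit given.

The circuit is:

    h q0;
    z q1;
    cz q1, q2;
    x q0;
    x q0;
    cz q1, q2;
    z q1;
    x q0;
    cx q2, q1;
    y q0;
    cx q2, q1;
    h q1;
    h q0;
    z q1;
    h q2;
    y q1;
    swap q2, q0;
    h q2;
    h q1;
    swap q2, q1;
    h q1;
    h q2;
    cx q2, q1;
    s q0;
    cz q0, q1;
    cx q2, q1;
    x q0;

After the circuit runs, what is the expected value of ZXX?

The observable ZXX averages to 0. Key observation: the block from step 2 through step 7 cancels to the identity and can be dropped.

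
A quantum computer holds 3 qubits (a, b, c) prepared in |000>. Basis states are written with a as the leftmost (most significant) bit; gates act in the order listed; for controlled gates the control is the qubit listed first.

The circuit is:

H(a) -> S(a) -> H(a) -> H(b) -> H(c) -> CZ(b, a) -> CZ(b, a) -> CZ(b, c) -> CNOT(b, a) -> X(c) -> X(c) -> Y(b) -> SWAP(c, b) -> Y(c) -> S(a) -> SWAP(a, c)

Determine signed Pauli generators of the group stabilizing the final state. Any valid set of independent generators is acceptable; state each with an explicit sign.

One valid set of independent stabilizer generators is -YZZ, +ZXI, +ZIX (any independent generating set of the same group is equally correct).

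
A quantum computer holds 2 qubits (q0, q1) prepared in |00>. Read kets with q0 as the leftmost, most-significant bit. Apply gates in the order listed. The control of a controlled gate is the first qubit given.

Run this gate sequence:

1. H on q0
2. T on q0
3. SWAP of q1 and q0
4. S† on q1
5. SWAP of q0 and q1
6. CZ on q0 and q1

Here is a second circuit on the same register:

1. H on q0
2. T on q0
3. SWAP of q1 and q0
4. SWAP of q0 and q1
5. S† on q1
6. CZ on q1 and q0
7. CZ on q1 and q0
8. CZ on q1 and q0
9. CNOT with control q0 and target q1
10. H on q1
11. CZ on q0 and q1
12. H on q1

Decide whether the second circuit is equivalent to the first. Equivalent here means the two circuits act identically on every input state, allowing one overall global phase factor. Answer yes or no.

No: there is an input state on which the two circuits produce genuinely different outputs (not merely differing by a phase).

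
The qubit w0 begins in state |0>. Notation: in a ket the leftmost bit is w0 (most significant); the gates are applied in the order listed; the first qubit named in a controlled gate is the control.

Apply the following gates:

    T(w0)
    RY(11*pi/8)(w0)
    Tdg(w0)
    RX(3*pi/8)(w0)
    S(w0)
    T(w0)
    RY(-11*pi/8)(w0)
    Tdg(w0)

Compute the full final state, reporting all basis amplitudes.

The resulting statevector has amplitude cos(3*pi/16)*cos(5*pi/16)**2 - exp(I*pi/4)*sin(3*pi/16)*sin(5*pi/16)*cos(5*pi/16) + I*exp(-I*pi/4)*sin(3*pi/16)*sin(5*pi/16)*cos(5*pi/16) + I*sin(5*pi/16)**2*cos(3*pi/16) on |0>, sin(3*pi/16)*cos(5*pi/16)**2 + sin(3*pi/16)*sin(5*pi/16)**2 - I*exp(-I*pi/4)*sin(5*pi/16)*cos(3*pi/16)*cos(5*pi/16) + exp(-I*pi/4)*sin(5*pi/16)*cos(3*pi/16)*cos(5*pi/16) on |1>.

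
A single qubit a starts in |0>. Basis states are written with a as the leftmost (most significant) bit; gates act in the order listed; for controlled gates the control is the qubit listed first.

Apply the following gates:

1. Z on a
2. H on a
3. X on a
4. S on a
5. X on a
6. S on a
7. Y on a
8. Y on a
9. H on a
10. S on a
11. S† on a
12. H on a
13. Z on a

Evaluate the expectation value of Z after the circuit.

The observable Z averages to 0.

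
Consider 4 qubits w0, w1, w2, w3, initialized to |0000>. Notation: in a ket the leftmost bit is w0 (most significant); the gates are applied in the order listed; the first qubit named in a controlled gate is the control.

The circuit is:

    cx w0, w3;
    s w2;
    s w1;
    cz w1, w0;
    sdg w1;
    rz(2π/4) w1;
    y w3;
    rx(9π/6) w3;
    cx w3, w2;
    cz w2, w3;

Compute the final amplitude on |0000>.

The final state's coefficient on |0000> equals -sqrt(2)*exp(3*I*pi/4)/2.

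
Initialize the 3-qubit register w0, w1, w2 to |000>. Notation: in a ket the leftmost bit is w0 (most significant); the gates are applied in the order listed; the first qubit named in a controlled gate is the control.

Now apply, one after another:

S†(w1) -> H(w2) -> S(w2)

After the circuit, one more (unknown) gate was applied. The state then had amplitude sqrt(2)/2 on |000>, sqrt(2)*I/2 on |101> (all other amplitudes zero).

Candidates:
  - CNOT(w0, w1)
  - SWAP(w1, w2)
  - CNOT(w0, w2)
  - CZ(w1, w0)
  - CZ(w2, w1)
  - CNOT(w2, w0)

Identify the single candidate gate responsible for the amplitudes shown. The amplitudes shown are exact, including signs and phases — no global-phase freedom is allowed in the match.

It was CNOT(w2, w0) that produced the state shown.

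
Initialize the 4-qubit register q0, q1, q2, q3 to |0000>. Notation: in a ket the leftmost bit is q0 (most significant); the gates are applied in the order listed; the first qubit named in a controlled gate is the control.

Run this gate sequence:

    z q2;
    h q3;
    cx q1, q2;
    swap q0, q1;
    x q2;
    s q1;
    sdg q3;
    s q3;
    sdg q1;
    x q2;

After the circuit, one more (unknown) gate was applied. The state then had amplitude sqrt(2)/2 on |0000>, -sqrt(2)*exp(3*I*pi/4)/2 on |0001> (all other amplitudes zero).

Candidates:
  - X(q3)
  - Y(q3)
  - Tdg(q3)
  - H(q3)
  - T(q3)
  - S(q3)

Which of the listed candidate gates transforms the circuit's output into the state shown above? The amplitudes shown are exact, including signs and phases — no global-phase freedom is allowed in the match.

The unique candidate consistent with the amplitudes is Tdg(q3).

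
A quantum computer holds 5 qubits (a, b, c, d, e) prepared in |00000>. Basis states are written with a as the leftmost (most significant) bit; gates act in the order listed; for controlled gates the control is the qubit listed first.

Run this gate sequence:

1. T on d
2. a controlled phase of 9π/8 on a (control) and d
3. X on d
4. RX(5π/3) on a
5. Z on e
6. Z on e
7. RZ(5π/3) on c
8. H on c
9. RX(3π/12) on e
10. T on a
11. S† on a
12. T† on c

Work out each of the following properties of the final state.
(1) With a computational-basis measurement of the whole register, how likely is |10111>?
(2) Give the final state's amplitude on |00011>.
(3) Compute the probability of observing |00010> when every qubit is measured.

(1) The probability of measuring |10111> is 1/16 - sqrt(2)/32.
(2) The amplitude on |00011> is -sqrt(12 - 6*sqrt(2))*exp(2*I*pi/3)/8.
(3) Outcome |00010> occurs with probability 3*sqrt(2)/32 + 3/16.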